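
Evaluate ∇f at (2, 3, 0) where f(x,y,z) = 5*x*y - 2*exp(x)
(15 - 2*exp(2), 10, 0)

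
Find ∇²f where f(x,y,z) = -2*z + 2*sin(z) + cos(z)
-2*sin(z) - cos(z)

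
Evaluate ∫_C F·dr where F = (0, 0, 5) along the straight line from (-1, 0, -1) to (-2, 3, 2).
15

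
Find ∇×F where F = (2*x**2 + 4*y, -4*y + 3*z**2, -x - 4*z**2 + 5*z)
(-6*z, 1, -4)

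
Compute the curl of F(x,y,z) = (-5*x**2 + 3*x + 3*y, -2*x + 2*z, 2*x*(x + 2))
(-2, -4*x - 4, -5)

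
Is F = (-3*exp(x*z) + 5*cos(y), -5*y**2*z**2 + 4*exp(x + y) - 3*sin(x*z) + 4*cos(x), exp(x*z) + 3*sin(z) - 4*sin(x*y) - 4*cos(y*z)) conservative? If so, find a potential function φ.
No, ∇×F = (-4*x*cos(x*y) + 3*x*cos(x*z) + 10*y**2*z + 4*z*sin(y*z), -3*x*exp(x*z) + 4*y*cos(x*y) - z*exp(x*z), -3*z*cos(x*z) + 4*exp(x + y) - 4*sin(x) + 5*sin(y)) ≠ 0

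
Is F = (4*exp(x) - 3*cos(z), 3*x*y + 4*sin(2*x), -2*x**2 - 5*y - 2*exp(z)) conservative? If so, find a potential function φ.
No, ∇×F = (-5, 4*x + 3*sin(z), 3*y + 8*cos(2*x)) ≠ 0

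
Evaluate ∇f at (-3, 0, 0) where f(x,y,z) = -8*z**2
(0, 0, 0)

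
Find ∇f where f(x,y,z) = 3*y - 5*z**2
(0, 3, -10*z)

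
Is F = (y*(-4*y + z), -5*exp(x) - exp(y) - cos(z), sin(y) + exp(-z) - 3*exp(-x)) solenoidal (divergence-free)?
No, ∇·F = -exp(y) - exp(-z)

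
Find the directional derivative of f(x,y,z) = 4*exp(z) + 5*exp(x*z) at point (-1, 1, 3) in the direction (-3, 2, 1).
sqrt(14)*(-25 + 2*exp(6))*exp(-3)/7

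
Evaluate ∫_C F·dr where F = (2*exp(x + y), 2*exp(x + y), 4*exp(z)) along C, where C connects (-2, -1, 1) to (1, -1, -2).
-4*E - 2*exp(-3) + 4*exp(-2) + 2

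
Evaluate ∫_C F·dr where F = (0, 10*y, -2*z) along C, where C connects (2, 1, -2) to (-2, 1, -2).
0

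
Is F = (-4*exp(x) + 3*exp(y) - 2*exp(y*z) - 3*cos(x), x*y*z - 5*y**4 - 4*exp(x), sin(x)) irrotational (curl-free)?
No, ∇×F = (-x*y, -2*y*exp(y*z) - cos(x), y*z + 2*z*exp(y*z) - 4*exp(x) - 3*exp(y))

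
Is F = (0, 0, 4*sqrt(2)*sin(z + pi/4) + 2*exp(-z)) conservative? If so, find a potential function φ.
Yes, F is conservative. φ = -4*sqrt(2)*cos(z + pi/4) - 2*exp(-z)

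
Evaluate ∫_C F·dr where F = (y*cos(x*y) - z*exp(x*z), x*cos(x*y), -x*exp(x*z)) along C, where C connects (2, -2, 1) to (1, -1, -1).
-sin(1) + sin(4) - exp(-1) + exp(2)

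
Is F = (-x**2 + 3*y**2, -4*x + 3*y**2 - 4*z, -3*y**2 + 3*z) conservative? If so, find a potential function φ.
No, ∇×F = (4 - 6*y, 0, -6*y - 4) ≠ 0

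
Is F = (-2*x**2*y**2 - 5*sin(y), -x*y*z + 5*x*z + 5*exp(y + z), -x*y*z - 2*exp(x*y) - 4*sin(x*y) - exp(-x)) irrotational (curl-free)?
No, ∇×F = (x*y - x*z - 2*x*exp(x*y) - 4*x*cos(x*y) - 5*x - 5*exp(y + z), (y*(z + 2*exp(x*y) + 4*cos(x*y))*exp(x) - 1)*exp(-x), 4*x**2*y - y*z + 5*z + 5*cos(y))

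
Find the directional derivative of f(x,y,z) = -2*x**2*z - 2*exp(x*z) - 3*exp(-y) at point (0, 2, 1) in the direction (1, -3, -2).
sqrt(14)*(-2*exp(2) - 9)*exp(-2)/14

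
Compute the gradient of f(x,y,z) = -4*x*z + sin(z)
(-4*z, 0, -4*x + cos(z))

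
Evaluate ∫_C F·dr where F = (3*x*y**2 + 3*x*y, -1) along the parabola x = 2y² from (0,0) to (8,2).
2038/5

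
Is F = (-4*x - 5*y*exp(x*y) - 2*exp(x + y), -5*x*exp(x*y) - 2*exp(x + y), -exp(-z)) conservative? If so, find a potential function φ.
Yes, F is conservative. φ = -2*x**2 - 5*exp(x*y) - 2*exp(x + y) + exp(-z)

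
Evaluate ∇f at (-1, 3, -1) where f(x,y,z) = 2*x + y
(2, 1, 0)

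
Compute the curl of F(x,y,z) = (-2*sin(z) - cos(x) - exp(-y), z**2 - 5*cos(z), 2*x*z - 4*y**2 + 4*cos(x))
(-8*y - 2*z - 5*sin(z), -2*z + 4*sin(x) - 2*cos(z), -exp(-y))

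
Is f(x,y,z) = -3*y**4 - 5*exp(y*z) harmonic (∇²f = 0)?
No, ∇²f = -5*y**2*exp(y*z) - 36*y**2 - 5*z**2*exp(y*z)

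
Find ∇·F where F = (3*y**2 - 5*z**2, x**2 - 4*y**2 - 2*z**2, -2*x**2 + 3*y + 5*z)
5 - 8*y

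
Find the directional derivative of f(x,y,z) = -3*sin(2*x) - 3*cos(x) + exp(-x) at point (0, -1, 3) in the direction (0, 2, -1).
0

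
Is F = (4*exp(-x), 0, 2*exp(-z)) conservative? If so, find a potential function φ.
Yes, F is conservative. φ = -2*exp(-z) - 4*exp(-x)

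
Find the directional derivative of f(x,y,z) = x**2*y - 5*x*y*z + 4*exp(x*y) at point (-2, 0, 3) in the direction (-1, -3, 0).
-39*sqrt(10)/5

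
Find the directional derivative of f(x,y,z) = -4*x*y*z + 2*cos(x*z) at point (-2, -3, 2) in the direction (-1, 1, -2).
2*sqrt(6)*(sin(4) + 10)/3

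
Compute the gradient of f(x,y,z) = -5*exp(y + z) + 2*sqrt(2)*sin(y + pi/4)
(0, -5*exp(y + z) + 2*sqrt(2)*cos(y + pi/4), -5*exp(y + z))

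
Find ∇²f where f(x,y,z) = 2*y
0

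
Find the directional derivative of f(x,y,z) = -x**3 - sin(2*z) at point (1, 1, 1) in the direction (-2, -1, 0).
6*sqrt(5)/5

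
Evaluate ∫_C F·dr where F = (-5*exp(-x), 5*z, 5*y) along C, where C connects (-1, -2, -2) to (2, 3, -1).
-35 - 5*E + 5*exp(-2)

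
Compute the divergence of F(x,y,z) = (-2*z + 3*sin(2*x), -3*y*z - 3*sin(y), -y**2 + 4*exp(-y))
-3*z + 6*cos(2*x) - 3*cos(y)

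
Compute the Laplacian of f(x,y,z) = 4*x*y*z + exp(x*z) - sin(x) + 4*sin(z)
x**2*exp(x*z) + z**2*exp(x*z) + sin(x) - 4*sin(z)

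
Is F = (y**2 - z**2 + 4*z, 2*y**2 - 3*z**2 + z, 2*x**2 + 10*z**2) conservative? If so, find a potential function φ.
No, ∇×F = (6*z - 1, -4*x - 2*z + 4, -2*y) ≠ 0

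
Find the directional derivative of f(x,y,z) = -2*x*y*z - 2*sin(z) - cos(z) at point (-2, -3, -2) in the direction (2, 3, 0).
-48*sqrt(13)/13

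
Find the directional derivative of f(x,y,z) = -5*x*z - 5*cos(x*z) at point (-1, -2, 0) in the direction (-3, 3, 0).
0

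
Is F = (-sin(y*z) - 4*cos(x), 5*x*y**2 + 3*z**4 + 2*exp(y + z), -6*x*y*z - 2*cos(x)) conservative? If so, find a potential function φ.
No, ∇×F = (-6*x*z - 12*z**3 - 2*exp(y + z), 6*y*z - y*cos(y*z) - 2*sin(x), 5*y**2 + z*cos(y*z)) ≠ 0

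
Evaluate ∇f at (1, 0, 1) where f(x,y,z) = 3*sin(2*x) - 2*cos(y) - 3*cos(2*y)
(6*cos(2), 0, 0)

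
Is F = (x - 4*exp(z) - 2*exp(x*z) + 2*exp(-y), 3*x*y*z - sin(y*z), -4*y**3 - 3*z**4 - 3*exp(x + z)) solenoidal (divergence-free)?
No, ∇·F = 3*x*z - 12*z**3 - 2*z*exp(x*z) - z*cos(y*z) - 3*exp(x + z) + 1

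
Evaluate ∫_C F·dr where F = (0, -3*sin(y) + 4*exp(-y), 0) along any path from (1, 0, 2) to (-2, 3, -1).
3*cos(3) - 4*exp(-3) + 1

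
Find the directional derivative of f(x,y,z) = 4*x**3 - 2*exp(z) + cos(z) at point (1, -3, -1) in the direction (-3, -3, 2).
sqrt(22)*(-18*E - 2 + E*sin(1))*exp(-1)/11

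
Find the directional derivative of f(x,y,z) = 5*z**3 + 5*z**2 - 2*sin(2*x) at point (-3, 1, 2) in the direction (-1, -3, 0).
2*sqrt(10)*cos(6)/5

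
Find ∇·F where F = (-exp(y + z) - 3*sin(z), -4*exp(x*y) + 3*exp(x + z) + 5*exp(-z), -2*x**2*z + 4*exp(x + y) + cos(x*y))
2*x*(-x - 2*exp(x*y))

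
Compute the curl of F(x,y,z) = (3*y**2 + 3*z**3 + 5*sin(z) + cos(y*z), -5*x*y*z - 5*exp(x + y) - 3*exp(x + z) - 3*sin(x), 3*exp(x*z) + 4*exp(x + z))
(5*x*y + 3*exp(x + z), -y*sin(y*z) + 9*z**2 - 3*z*exp(x*z) - 4*exp(x + z) + 5*cos(z), -5*y*z - 6*y + z*sin(y*z) - 5*exp(x + y) - 3*exp(x + z) - 3*cos(x))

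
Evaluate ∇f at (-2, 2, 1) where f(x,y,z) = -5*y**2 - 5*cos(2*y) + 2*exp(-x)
(-2*exp(2), -20 + 10*sin(4), 0)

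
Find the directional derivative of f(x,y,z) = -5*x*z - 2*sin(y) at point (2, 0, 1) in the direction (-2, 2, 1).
-4/3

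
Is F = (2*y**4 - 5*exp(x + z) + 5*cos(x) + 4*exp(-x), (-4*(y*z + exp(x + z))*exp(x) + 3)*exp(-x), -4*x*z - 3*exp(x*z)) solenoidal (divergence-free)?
No, ∇·F = -3*x*exp(x*z) - 4*x - 4*z - 5*exp(x + z) - 5*sin(x) - 4*exp(-x)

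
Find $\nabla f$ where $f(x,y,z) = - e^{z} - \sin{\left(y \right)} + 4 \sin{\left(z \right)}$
(0, -cos(y), -exp(z) + 4*cos(z))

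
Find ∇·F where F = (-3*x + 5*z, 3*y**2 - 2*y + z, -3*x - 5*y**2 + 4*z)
6*y - 1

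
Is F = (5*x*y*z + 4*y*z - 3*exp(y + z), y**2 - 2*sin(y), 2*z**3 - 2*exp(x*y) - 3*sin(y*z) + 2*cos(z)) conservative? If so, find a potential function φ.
No, ∇×F = (-2*x*exp(x*y) - 3*z*cos(y*z), 5*x*y + 2*y*exp(x*y) + 4*y - 3*exp(y + z), -5*x*z - 4*z + 3*exp(y + z)) ≠ 0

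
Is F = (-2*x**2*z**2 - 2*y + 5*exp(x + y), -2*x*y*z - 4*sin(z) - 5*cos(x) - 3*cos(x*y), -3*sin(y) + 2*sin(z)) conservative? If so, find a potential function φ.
No, ∇×F = (2*x*y - 3*cos(y) + 4*cos(z), -4*x**2*z, -2*y*z + 3*y*sin(x*y) - 5*exp(x + y) + 5*sin(x) + 2) ≠ 0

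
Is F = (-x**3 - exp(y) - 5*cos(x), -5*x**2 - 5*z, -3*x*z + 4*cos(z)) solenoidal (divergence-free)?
No, ∇·F = -3*x**2 - 3*x + 5*sin(x) - 4*sin(z)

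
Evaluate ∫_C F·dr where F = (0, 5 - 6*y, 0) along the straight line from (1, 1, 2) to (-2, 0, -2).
-2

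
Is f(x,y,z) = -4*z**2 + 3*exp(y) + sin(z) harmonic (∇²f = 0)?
No, ∇²f = 3*exp(y) - sin(z) - 8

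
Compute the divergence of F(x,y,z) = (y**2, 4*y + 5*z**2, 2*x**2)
4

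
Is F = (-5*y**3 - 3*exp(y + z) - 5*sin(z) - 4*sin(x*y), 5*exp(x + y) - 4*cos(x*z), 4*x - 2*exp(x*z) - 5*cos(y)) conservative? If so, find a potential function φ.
No, ∇×F = (-4*x*sin(x*z) + 5*sin(y), 2*z*exp(x*z) - 3*exp(y + z) - 5*cos(z) - 4, 4*x*cos(x*y) + 15*y**2 + 4*z*sin(x*z) + 5*exp(x + y) + 3*exp(y + z)) ≠ 0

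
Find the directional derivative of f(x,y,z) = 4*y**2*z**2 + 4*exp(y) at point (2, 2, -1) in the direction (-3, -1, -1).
4*sqrt(11)*(4 - exp(2))/11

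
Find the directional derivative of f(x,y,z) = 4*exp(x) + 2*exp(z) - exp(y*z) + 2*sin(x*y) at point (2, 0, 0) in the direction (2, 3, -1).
sqrt(14)*(5 + 4*exp(2))/7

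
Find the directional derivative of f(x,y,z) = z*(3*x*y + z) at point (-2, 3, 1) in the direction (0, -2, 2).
-5*sqrt(2)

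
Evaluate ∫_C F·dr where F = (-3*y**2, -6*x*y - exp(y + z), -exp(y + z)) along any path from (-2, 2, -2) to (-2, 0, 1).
-23 - E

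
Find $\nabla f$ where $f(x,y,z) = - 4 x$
(-4, 0, 0)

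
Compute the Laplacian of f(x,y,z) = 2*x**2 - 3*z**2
-2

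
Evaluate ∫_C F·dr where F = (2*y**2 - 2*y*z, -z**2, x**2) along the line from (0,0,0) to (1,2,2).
-2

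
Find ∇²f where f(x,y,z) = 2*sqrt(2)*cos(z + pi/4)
-2*sqrt(2)*cos(z + pi/4)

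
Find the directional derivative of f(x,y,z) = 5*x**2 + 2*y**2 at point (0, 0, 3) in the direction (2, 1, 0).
0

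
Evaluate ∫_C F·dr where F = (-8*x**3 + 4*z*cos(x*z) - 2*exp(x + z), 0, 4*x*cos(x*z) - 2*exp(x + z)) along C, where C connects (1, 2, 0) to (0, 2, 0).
2*E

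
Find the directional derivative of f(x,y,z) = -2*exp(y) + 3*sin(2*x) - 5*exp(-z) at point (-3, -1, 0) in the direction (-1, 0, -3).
-3*sqrt(10)*(2*cos(6) + 5)/10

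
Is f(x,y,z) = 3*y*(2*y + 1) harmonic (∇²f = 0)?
No, ∇²f = 12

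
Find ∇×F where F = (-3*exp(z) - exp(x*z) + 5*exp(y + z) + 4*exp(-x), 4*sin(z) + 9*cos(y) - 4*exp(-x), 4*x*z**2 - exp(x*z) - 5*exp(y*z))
(-5*z*exp(y*z) - 4*cos(z), -x*exp(x*z) - 4*z**2 + z*exp(x*z) - 3*exp(z) + 5*exp(y + z), (4 - 5*exp(x + y + z))*exp(-x))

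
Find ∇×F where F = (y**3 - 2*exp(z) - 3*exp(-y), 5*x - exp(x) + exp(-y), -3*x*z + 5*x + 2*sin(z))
(0, 3*z - 2*exp(z) - 5, -3*y**2 - exp(x) + 5 - 3*exp(-y))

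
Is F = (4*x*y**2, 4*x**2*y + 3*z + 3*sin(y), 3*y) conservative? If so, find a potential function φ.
Yes, F is conservative. φ = 2*x**2*y**2 + 3*y*z - 3*cos(y)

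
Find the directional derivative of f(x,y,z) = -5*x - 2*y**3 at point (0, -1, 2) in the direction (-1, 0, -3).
sqrt(10)/2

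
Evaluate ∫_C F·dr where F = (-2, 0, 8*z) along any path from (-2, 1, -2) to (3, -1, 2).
-10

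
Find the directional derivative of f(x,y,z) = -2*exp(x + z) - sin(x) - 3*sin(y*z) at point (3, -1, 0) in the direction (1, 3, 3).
sqrt(19)*(-8*exp(3) - cos(3) + 9)/19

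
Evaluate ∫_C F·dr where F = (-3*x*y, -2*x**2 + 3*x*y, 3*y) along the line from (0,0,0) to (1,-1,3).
-11/6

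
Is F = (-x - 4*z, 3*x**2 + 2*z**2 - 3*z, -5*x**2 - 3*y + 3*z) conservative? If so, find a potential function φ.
No, ∇×F = (-4*z, 10*x - 4, 6*x) ≠ 0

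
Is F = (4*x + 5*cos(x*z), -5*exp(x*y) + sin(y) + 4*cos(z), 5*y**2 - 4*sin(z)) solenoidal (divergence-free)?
No, ∇·F = -5*x*exp(x*y) - 5*z*sin(x*z) + cos(y) - 4*cos(z) + 4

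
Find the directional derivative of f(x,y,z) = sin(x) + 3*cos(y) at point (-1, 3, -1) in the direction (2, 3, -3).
sqrt(22)*(-9*sin(3) + 2*cos(1))/22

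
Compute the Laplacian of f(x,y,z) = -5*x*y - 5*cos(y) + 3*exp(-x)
5*cos(y) + 3*exp(-x)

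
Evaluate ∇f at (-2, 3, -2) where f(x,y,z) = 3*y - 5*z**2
(0, 3, 20)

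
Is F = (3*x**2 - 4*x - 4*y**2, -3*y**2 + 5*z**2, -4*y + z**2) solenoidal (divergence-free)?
No, ∇·F = 6*x - 6*y + 2*z - 4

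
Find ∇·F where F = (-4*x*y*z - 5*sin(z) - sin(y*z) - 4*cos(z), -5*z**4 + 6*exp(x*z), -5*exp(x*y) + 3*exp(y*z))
y*(-4*z + 3*exp(y*z))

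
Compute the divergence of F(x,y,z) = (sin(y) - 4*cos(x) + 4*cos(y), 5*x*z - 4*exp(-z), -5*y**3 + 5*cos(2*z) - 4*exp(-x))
4*sin(x) - 10*sin(2*z)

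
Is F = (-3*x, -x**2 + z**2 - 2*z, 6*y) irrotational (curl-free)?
No, ∇×F = (8 - 2*z, 0, -2*x)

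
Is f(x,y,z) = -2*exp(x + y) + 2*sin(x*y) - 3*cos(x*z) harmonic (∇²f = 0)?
No, ∇²f = -2*x**2*sin(x*y) + 3*x**2*cos(x*z) - 2*y**2*sin(x*y) + 3*z**2*cos(x*z) - 4*exp(x + y)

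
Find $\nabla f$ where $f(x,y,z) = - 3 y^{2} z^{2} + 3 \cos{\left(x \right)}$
(-3*sin(x), -6*y*z**2, -6*y**2*z)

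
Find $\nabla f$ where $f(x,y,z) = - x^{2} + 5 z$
(-2*x, 0, 5)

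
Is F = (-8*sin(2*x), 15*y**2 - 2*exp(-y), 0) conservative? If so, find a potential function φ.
Yes, F is conservative. φ = 5*y**3 + 4*cos(2*x) + 2*exp(-y)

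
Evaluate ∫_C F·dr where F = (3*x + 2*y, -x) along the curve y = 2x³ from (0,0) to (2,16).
-2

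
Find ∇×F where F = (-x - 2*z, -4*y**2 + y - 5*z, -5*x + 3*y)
(8, 3, 0)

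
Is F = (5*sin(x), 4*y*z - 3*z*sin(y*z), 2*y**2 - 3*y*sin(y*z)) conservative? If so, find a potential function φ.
Yes, F is conservative. φ = 2*y**2*z - 5*cos(x) + 3*cos(y*z)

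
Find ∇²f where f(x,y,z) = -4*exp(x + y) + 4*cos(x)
-8*exp(x + y) - 4*cos(x)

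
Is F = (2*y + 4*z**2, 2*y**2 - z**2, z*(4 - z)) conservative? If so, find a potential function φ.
No, ∇×F = (2*z, 8*z, -2) ≠ 0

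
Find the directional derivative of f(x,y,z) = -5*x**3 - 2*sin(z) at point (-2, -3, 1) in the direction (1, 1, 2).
-2*sqrt(6)*(cos(1) + 15)/3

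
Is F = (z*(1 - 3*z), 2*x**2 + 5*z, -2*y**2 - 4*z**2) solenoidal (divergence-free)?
No, ∇·F = -8*z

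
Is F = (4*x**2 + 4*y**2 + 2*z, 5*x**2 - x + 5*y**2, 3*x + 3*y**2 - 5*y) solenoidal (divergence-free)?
No, ∇·F = 8*x + 10*y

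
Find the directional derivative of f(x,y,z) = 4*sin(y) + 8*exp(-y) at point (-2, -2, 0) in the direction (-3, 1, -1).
4*sqrt(11)*(-2*exp(2) + cos(2))/11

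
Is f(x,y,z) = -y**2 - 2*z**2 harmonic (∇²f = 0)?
No, ∇²f = -6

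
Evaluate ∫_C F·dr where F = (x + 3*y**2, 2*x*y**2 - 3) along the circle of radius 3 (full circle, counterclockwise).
81*pi/2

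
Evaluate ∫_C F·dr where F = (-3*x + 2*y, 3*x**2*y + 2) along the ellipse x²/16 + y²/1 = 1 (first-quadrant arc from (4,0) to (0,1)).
38 - 2*pi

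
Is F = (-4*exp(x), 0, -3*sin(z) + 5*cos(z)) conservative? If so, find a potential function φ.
Yes, F is conservative. φ = -4*exp(x) + 5*sin(z) + 3*cos(z)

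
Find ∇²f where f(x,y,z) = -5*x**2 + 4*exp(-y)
-10 + 4*exp(-y)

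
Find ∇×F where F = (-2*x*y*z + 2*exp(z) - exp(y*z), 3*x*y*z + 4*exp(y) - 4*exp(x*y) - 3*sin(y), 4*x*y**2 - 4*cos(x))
(5*x*y, -2*x*y - 4*y**2 - y*exp(y*z) + 2*exp(z) - 4*sin(x), 2*x*z + 3*y*z - 4*y*exp(x*y) + z*exp(y*z))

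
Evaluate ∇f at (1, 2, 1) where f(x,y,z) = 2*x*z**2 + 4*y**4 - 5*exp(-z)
(2, 128, 5*exp(-1) + 4)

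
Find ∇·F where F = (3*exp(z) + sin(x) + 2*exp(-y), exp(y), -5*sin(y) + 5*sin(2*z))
exp(y) + cos(x) + 10*cos(2*z)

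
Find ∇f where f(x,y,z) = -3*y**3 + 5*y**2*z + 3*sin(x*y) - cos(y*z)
(3*y*cos(x*y), 3*x*cos(x*y) - 9*y**2 + 10*y*z + z*sin(y*z), y*(5*y + sin(y*z)))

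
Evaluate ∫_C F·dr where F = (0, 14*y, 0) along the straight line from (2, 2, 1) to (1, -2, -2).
0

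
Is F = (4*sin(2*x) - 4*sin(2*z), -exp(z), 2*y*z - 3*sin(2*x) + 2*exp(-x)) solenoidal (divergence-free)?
No, ∇·F = 2*y + 8*cos(2*x)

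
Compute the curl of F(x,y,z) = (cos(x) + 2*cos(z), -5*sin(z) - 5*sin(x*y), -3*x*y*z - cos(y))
(-3*x*z + sin(y) + 5*cos(z), 3*y*z - 2*sin(z), -5*y*cos(x*y))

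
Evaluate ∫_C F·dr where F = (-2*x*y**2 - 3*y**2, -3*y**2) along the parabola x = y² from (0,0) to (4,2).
-224/3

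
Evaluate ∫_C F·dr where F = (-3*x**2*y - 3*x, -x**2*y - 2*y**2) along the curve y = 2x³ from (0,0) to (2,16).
-9554/3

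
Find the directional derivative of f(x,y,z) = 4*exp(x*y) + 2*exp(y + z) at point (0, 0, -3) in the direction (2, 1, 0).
2*sqrt(5)*exp(-3)/5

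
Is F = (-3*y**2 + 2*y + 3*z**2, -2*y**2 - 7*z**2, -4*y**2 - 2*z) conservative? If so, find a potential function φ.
No, ∇×F = (-8*y + 14*z, 6*z, 6*y - 2) ≠ 0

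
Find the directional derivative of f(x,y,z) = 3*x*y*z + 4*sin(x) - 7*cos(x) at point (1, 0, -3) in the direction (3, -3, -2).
3*sqrt(22)*(4*cos(1) + 7*sin(1) + 9)/22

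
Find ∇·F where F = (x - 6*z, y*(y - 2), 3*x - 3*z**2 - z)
2*y - 6*z - 2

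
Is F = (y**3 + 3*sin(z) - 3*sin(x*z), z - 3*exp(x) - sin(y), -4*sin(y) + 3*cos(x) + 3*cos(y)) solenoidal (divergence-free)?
No, ∇·F = -3*z*cos(x*z) - cos(y)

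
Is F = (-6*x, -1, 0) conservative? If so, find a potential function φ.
Yes, F is conservative. φ = -3*x**2 - y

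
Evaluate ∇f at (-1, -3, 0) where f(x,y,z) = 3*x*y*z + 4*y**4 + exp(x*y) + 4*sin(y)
(-3*exp(3), -432 - exp(3) + 4*cos(3), 9)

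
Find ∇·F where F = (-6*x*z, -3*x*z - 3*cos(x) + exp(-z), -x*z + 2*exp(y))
-x - 6*z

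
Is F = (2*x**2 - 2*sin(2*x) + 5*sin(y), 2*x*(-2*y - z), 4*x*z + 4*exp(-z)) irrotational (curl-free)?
No, ∇×F = (2*x, -4*z, -4*y - 2*z - 5*cos(y))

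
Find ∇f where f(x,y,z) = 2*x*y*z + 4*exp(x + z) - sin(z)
(2*y*z + 4*exp(x + z), 2*x*z, 2*x*y + 4*exp(x + z) - cos(z))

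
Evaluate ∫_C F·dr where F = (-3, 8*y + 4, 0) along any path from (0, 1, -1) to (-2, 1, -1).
6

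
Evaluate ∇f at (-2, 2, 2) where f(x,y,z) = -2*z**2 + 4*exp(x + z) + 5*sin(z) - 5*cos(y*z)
(4, 10*sin(4), 10*sin(4) - 4 + 5*cos(2))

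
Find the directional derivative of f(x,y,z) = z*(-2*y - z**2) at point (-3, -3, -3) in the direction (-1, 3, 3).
-45*sqrt(19)/19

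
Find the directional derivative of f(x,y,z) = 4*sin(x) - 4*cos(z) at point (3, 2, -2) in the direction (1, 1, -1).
4*sqrt(3)*(cos(3) + sin(2))/3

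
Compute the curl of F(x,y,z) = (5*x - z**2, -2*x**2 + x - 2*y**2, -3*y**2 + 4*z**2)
(-6*y, -2*z, 1 - 4*x)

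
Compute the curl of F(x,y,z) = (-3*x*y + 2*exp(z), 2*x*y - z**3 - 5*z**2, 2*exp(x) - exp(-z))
(z*(3*z + 10), -2*exp(x) + 2*exp(z), 3*x + 2*y)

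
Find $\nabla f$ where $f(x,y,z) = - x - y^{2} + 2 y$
(-1, 2 - 2*y, 0)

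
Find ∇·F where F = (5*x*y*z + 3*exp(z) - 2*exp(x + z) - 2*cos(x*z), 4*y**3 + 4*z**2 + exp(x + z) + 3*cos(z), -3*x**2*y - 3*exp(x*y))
12*y**2 + 5*y*z + 2*z*sin(x*z) - 2*exp(x + z)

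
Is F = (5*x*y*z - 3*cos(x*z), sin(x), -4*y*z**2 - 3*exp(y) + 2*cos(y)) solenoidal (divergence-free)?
No, ∇·F = 3*z*(-y + sin(x*z))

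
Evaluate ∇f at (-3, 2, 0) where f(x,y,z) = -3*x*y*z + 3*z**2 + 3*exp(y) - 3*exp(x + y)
(-3*exp(-1), -(3 - 3*exp(3))*exp(-1), 18)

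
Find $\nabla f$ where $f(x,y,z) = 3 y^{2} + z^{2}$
(0, 6*y, 2*z)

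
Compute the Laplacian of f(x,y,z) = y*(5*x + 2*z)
0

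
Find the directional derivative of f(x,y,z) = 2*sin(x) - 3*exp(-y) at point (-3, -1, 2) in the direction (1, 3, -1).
sqrt(11)*(2*cos(3) + 9*E)/11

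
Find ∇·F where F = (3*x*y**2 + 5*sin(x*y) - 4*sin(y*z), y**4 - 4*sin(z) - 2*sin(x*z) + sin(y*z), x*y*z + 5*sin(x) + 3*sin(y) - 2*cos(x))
x*y + 4*y**3 + 3*y**2 + 5*y*cos(x*y) + z*cos(y*z)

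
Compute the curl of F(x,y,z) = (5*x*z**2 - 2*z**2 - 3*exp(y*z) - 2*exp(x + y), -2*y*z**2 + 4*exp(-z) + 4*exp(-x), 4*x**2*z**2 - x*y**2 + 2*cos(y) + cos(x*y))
(-2*x*y - x*sin(x*y) + 4*y*z - 2*sin(y) + 4*exp(-z), -8*x*z**2 + 10*x*z + y**2 - 3*y*exp(y*z) + y*sin(x*y) - 4*z, 3*z*exp(y*z) + 2*exp(x + y) - 4*exp(-x))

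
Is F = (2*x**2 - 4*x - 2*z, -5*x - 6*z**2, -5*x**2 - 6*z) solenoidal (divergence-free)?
No, ∇·F = 4*x - 10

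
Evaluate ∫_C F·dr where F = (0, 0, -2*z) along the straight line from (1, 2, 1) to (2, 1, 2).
-3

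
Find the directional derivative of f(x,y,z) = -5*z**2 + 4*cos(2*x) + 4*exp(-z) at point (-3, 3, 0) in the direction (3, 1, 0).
12*sqrt(10)*sin(6)/5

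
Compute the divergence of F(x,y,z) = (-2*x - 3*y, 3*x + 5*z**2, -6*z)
-8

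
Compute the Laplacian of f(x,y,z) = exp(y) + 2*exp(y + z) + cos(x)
exp(y) + 4*exp(y + z) - cos(x)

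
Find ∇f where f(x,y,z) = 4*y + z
(0, 4, 1)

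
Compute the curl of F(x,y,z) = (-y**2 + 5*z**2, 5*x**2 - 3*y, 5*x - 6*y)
(-6, 10*z - 5, 10*x + 2*y)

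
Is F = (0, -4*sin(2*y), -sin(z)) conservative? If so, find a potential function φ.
Yes, F is conservative. φ = 2*cos(2*y) + cos(z)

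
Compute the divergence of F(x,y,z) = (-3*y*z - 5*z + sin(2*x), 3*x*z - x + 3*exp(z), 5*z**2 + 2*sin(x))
10*z + 2*cos(2*x)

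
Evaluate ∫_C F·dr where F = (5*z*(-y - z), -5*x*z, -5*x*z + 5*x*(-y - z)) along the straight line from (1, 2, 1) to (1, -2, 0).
15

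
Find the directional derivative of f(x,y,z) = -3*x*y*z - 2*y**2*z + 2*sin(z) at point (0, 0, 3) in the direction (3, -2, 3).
3*sqrt(22)*cos(3)/11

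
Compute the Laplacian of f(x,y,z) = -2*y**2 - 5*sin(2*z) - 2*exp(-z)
20*sin(2*z) - 4 - 2*exp(-z)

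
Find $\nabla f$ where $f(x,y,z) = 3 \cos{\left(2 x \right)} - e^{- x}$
(-6*sin(2*x) + exp(-x), 0, 0)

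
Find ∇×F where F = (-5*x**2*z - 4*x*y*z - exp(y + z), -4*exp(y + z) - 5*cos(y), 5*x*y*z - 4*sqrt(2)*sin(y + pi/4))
(5*x*z + 4*exp(y + z) - 4*sqrt(2)*cos(y + pi/4), -5*x**2 - 4*x*y - 5*y*z - exp(y + z), 4*x*z + exp(y + z))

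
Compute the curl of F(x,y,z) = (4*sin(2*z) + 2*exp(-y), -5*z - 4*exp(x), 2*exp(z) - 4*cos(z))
(5, 8*cos(2*z), -4*exp(x) + 2*exp(-y))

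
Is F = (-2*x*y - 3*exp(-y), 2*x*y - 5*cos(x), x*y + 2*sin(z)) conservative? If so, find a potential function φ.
No, ∇×F = (x, -y, 2*x + 2*y + 5*sin(x) - 3*exp(-y)) ≠ 0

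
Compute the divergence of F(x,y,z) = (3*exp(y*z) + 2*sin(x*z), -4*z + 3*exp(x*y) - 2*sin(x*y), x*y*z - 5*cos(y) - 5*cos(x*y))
x*y + 3*x*exp(x*y) - 2*x*cos(x*y) + 2*z*cos(x*z)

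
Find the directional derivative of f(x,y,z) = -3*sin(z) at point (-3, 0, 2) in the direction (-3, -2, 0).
0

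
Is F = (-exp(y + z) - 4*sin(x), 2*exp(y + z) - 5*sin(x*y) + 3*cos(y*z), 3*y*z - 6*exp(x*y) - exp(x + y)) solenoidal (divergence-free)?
No, ∇·F = -5*x*cos(x*y) + 3*y - 3*z*sin(y*z) + 2*exp(y + z) - 4*cos(x)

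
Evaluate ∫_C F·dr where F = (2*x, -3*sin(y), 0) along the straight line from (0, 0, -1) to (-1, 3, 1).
3*cos(3) - 2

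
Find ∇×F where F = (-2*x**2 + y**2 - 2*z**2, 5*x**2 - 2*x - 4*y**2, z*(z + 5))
(0, -4*z, 10*x - 2*y - 2)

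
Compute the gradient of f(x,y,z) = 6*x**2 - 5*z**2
(12*x, 0, -10*z)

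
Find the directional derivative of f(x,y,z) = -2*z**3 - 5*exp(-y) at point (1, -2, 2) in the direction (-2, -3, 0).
-15*sqrt(13)*exp(2)/13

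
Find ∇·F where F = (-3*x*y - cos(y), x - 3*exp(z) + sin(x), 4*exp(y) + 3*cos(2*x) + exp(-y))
-3*y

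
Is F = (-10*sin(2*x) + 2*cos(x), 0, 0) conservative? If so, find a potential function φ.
Yes, F is conservative. φ = 2*sin(x) + 5*cos(2*x)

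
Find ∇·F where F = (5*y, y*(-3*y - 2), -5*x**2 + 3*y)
-6*y - 2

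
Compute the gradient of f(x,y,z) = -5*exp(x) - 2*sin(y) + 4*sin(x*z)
(4*z*cos(x*z) - 5*exp(x), -2*cos(y), 4*x*cos(x*z))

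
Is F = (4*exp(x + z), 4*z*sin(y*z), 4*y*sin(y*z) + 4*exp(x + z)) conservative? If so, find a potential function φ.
Yes, F is conservative. φ = 4*exp(x + z) - 4*cos(y*z)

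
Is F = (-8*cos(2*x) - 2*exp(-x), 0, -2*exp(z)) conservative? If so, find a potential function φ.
Yes, F is conservative. φ = -2*exp(z) - 4*sin(2*x) + 2*exp(-x)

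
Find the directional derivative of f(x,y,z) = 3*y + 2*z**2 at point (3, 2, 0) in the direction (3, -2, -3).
-3*sqrt(22)/11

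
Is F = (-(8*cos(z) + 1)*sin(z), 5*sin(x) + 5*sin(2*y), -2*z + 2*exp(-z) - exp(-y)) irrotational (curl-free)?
No, ∇×F = (exp(-y), -cos(z) - 8*cos(2*z), 5*cos(x))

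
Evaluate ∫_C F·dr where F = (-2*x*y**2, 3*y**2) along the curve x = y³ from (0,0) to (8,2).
-184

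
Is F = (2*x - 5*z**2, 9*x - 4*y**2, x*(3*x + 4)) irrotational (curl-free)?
No, ∇×F = (0, -6*x - 10*z - 4, 9)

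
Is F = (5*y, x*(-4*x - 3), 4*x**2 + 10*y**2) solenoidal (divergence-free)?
Yes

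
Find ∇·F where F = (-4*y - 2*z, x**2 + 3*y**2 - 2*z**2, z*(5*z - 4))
6*y + 10*z - 4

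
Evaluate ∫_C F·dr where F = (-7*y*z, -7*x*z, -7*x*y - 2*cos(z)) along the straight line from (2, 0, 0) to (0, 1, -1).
2*sin(1)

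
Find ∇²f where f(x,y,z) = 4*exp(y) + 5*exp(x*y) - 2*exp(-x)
5*x**2*exp(x*y) + 5*y**2*exp(x*y) + 4*exp(y) - 2*exp(-x)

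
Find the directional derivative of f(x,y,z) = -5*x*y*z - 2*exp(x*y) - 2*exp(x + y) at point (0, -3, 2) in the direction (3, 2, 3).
sqrt(22)*(-5 + 54*exp(3))*exp(-3)/11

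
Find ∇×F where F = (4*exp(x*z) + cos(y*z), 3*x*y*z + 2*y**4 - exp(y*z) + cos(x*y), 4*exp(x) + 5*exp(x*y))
(-3*x*y + 5*x*exp(x*y) + y*exp(y*z), 4*x*exp(x*z) - 5*y*exp(x*y) - y*sin(y*z) - 4*exp(x), 3*y*z - y*sin(x*y) + z*sin(y*z))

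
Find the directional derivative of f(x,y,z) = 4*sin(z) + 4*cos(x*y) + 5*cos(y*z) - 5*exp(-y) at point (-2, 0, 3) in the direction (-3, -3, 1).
sqrt(19)*(-15 + 4*cos(3))/19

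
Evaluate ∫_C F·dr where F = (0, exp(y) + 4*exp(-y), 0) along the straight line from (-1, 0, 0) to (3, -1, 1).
-4*E + exp(-1) + 3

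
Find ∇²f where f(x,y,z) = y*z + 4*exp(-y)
4*exp(-y)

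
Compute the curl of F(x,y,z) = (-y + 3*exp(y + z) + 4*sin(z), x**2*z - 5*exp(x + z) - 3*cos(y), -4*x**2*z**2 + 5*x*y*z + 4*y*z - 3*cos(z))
(-x**2 + 5*x*z + 4*z + 5*exp(x + z), 8*x*z**2 - 5*y*z + 3*exp(y + z) + 4*cos(z), 2*x*z - 5*exp(x + z) - 3*exp(y + z) + 1)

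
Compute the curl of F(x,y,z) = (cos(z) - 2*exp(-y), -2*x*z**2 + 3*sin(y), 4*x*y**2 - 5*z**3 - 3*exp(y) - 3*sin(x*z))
(8*x*y + 4*x*z - 3*exp(y), -4*y**2 + 3*z*cos(x*z) - sin(z), -2*z**2 - 2*exp(-y))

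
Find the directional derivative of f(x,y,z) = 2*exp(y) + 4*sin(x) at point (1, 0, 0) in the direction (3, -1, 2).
sqrt(14)*(-1 + 6*cos(1))/7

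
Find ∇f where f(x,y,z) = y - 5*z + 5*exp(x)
(5*exp(x), 1, -5)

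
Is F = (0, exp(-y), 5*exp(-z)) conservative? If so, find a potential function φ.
Yes, F is conservative. φ = -5*exp(-z) - exp(-y)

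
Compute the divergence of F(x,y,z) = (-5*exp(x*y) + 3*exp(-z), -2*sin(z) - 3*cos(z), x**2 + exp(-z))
-5*y*exp(x*y) - exp(-z)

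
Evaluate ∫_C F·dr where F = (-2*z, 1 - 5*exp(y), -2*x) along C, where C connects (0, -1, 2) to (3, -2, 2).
-13 - 5*exp(-2) + 5*exp(-1)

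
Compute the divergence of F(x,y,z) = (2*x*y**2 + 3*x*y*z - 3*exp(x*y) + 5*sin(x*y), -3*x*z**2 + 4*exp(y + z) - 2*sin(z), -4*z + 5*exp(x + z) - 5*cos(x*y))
2*y**2 + 3*y*z - 3*y*exp(x*y) + 5*y*cos(x*y) + 5*exp(x + z) + 4*exp(y + z) - 4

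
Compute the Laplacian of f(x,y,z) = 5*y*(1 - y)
-10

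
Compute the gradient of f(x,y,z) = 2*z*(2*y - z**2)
(0, 4*z, 4*y - 6*z**2)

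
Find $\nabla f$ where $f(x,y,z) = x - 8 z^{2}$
(1, 0, -16*z)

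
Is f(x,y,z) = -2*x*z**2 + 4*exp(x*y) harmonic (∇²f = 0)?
No, ∇²f = 4*x**2*exp(x*y) - 4*x + 4*y**2*exp(x*y)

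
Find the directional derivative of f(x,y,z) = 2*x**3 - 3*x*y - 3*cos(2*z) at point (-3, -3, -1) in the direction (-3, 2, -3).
9*sqrt(22)*(-19 + 2*sin(2))/22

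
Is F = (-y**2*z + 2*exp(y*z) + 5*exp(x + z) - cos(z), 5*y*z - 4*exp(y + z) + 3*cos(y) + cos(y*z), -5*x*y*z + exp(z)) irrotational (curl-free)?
No, ∇×F = (-5*x*z + y*sin(y*z) - 5*y + 4*exp(y + z), -y**2 + 5*y*z + 2*y*exp(y*z) + 5*exp(x + z) + sin(z), 2*z*(y - exp(y*z)))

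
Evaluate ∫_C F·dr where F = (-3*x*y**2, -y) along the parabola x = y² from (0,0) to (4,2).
-66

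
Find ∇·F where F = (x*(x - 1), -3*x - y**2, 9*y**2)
2*x - 2*y - 1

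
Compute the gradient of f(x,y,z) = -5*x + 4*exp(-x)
(-5 - 4*exp(-x), 0, 0)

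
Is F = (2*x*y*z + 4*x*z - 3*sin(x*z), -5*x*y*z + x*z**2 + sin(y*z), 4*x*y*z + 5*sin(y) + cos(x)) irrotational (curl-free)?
No, ∇×F = (5*x*y + 2*x*z - y*cos(y*z) + 5*cos(y), 2*x*y - 3*x*cos(x*z) + 4*x - 4*y*z + sin(x), z*(-2*x - 5*y + z))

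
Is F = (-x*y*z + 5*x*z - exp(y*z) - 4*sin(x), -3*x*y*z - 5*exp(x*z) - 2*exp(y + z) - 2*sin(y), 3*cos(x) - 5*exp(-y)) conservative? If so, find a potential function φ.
No, ∇×F = (3*x*y + 5*x*exp(x*z) + 2*exp(y + z) + 5*exp(-y), -x*y + 5*x - y*exp(y*z) + 3*sin(x), z*(x - 3*y - 5*exp(x*z) + exp(y*z))) ≠ 0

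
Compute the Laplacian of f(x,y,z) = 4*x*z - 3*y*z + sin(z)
-sin(z)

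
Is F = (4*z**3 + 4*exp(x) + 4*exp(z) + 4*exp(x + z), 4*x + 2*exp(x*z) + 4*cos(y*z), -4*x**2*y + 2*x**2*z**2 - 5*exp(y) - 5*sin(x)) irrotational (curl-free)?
No, ∇×F = (-4*x**2 - 2*x*exp(x*z) + 4*y*sin(y*z) - 5*exp(y), 8*x*y - 4*x*z**2 + 12*z**2 + 4*exp(z) + 4*exp(x + z) + 5*cos(x), 2*z*exp(x*z) + 4)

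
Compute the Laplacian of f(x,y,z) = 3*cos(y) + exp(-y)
-3*cos(y) + exp(-y)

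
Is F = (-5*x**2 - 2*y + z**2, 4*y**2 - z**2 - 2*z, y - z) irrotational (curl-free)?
No, ∇×F = (2*z + 3, 2*z, 2)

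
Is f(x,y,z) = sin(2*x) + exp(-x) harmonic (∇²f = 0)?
No, ∇²f = -4*sin(2*x) + exp(-x)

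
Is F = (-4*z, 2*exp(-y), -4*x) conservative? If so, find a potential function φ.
Yes, F is conservative. φ = -4*x*z - 2*exp(-y)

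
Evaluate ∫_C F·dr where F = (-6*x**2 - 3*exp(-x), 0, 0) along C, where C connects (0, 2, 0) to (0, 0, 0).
0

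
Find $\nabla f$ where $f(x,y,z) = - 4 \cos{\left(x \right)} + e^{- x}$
(4*sin(x) - exp(-x), 0, 0)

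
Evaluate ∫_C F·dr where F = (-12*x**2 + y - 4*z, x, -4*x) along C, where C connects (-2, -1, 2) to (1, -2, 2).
-64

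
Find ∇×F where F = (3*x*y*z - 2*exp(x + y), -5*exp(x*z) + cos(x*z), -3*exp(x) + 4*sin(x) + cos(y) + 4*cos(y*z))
(5*x*exp(x*z) + x*sin(x*z) - 4*z*sin(y*z) - sin(y), 3*x*y + 3*exp(x) - 4*cos(x), -3*x*z - 5*z*exp(x*z) - z*sin(x*z) + 2*exp(x + y))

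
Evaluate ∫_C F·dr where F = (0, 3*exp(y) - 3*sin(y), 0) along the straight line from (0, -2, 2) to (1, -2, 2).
0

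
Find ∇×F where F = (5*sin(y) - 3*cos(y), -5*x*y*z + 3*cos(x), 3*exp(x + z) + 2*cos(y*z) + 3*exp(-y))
(5*x*y - 2*z*sin(y*z) - 3*exp(-y), -3*exp(x + z), -5*y*z - 3*sin(x) - 3*sin(y) - 5*cos(y))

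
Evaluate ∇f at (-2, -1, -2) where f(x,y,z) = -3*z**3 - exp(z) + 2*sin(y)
(0, 2*cos(1), -36 - exp(-2))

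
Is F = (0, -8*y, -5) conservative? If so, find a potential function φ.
Yes, F is conservative. φ = -4*y**2 - 5*z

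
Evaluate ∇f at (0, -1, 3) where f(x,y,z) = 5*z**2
(0, 0, 30)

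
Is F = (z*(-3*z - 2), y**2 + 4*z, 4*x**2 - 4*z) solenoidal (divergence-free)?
No, ∇·F = 2*y - 4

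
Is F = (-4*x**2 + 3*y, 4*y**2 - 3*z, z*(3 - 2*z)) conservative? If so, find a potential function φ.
No, ∇×F = (3, 0, -3) ≠ 0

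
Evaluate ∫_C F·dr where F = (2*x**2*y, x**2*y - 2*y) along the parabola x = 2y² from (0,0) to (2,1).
89/21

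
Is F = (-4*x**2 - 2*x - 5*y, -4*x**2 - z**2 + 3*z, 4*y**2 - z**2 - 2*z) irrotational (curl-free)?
No, ∇×F = (8*y + 2*z - 3, 0, 5 - 8*x)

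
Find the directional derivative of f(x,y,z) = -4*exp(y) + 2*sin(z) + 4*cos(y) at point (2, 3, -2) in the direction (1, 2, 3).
sqrt(14)*(-4*exp(3) + 3*cos(2) - 4*sin(3))/7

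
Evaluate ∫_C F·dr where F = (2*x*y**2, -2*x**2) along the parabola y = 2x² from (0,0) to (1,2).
-2/3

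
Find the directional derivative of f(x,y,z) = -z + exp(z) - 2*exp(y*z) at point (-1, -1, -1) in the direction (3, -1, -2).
-sqrt(14)*(-1 + exp(-1) + 3*E)/7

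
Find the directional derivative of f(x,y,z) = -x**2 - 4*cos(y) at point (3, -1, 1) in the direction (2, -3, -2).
12*sqrt(17)*(-1 + sin(1))/17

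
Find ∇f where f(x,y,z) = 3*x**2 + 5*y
(6*x, 5, 0)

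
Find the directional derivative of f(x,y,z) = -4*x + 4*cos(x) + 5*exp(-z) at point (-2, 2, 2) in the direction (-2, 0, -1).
sqrt(5)*(5 + 8*(1 - sin(2))*exp(2))*exp(-2)/5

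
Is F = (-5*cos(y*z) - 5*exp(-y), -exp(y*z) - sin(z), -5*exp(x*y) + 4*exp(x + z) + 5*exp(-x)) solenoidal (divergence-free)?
No, ∇·F = -z*exp(y*z) + 4*exp(x + z)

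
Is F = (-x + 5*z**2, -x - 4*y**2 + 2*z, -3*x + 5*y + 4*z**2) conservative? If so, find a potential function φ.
No, ∇×F = (3, 10*z + 3, -1) ≠ 0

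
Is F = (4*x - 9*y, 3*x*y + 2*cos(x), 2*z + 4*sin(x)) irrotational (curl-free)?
No, ∇×F = (0, -4*cos(x), 3*y - 2*sin(x) + 9)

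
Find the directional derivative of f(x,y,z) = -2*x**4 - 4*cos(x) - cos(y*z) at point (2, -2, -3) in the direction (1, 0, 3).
sqrt(10)*(-32 - 3*sin(6) + 2*sin(2))/5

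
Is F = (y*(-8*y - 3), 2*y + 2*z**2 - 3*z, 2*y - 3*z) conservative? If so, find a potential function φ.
No, ∇×F = (5 - 4*z, 0, 16*y + 3) ≠ 0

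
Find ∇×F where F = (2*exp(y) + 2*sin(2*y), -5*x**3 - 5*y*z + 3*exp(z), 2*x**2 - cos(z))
(5*y - 3*exp(z), -4*x, -15*x**2 - 2*exp(y) - 4*cos(2*y))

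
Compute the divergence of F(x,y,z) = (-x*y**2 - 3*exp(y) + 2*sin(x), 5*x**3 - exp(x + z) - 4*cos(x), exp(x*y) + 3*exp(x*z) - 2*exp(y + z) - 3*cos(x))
3*x*exp(x*z) - y**2 - 2*exp(y + z) + 2*cos(x)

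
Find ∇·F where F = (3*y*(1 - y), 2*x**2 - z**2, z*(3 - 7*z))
3 - 14*z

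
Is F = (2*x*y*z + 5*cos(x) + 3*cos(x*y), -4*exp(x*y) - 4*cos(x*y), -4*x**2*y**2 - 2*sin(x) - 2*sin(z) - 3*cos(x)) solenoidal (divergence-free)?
No, ∇·F = -4*x*exp(x*y) + 4*x*sin(x*y) + 2*y*z - 3*y*sin(x*y) - 5*sin(x) - 2*cos(z)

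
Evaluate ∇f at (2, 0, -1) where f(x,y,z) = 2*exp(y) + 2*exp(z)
(0, 2, 2*exp(-1))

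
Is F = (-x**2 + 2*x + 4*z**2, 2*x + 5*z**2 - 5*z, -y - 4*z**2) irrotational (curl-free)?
No, ∇×F = (4 - 10*z, 8*z, 2)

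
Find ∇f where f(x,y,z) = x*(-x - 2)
(-2*x - 2, 0, 0)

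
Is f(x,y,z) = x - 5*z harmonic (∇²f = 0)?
Yes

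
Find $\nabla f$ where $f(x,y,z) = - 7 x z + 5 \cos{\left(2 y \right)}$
(-7*z, -10*sin(2*y), -7*x)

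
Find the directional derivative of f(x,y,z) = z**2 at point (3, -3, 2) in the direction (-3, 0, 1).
2*sqrt(10)/5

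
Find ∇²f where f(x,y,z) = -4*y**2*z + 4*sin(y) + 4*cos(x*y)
-4*x**2*cos(x*y) - 4*y**2*cos(x*y) - 8*z - 4*sin(y)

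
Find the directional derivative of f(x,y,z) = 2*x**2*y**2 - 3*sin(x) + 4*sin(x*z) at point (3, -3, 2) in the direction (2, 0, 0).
-3*cos(3) + 8*cos(6) + 108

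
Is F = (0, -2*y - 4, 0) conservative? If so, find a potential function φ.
Yes, F is conservative. φ = y*(-y - 4)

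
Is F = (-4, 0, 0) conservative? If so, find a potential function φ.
Yes, F is conservative. φ = -4*x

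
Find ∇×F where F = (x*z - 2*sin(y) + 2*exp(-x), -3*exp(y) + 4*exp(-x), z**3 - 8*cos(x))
(0, x - 8*sin(x), 2*cos(y) - 4*exp(-x))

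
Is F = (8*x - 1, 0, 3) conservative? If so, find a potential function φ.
Yes, F is conservative. φ = 4*x**2 - x + 3*z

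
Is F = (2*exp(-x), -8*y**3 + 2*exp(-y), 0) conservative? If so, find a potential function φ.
Yes, F is conservative. φ = -2*y**4 - 2*exp(-y) - 2*exp(-x)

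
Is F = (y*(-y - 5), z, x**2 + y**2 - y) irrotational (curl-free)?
No, ∇×F = (2*y - 2, -2*x, 2*y + 5)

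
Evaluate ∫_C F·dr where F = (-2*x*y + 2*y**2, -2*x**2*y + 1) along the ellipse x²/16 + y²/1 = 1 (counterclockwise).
0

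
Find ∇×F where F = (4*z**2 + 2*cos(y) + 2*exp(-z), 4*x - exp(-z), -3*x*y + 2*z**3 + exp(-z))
(-3*x - exp(-z), 3*y + 8*z - 2*exp(-z), 2*sin(y) + 4)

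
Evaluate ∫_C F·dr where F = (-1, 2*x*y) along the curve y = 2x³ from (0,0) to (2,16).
3058/7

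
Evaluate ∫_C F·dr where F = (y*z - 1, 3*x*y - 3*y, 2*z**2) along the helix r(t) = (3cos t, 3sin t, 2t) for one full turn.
pi**2*(-18 + 128*pi/3)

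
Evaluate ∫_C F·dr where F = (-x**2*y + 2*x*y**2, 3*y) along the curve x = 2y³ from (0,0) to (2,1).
21/10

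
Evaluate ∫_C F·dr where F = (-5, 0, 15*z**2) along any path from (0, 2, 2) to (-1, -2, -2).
-75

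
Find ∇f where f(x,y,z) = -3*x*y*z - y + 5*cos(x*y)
(-y*(3*z + 5*sin(x*y)), -3*x*z - 5*x*sin(x*y) - 1, -3*x*y)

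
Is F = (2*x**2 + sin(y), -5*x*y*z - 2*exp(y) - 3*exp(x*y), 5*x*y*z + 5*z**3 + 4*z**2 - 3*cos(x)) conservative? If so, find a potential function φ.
No, ∇×F = (5*x*(y + z), -5*y*z - 3*sin(x), -5*y*z - 3*y*exp(x*y) - cos(y)) ≠ 0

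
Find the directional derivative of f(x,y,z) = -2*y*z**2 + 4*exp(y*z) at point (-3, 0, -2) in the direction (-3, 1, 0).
-8*sqrt(10)/5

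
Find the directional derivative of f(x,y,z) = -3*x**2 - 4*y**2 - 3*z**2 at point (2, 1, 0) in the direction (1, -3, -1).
12*sqrt(11)/11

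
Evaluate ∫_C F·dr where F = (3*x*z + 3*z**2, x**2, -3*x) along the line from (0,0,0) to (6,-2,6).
354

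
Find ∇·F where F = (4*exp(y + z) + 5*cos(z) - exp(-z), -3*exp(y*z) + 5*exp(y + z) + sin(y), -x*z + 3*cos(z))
-x - 3*z*exp(y*z) + 5*exp(y + z) - 3*sin(z) + cos(y)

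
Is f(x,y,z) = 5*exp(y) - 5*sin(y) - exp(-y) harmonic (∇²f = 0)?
No, ∇²f = 5*exp(y) + 5*sin(y) - exp(-y)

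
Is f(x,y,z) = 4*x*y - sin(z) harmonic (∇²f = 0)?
No, ∇²f = sin(z)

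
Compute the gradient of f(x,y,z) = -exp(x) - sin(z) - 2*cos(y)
(-exp(x), 2*sin(y), -cos(z))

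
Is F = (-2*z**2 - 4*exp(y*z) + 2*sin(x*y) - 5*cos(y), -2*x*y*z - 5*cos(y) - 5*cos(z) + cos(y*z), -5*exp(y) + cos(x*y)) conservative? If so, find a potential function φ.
No, ∇×F = (2*x*y - x*sin(x*y) + y*sin(y*z) - 5*exp(y) - 5*sin(z), -4*y*exp(y*z) + y*sin(x*y) - 4*z, -2*x*cos(x*y) - 2*y*z + 4*z*exp(y*z) - 5*sin(y)) ≠ 0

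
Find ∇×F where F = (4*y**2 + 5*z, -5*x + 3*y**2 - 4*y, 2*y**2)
(4*y, 5, -8*y - 5)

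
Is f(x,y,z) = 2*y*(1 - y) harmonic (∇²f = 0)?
No, ∇²f = -4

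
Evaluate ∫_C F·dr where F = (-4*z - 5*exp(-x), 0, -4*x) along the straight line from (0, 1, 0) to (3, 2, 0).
-5 + 5*exp(-3)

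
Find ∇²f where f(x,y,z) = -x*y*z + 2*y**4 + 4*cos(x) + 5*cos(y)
24*y**2 - 4*cos(x) - 5*cos(y)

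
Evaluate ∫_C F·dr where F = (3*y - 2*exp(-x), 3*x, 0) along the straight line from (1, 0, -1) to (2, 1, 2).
-2*exp(-1) + 2*exp(-2) + 6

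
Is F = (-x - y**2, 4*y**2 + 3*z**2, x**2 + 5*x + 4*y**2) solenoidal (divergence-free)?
No, ∇·F = 8*y - 1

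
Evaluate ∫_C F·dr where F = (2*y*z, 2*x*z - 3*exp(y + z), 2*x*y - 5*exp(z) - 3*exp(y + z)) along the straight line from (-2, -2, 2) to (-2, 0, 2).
-3*exp(2) - 13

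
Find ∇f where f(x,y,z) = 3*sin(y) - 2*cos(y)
(0, 2*sin(y) + 3*cos(y), 0)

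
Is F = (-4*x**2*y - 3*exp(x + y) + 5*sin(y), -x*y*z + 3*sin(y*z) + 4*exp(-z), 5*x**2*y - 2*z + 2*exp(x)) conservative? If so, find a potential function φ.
No, ∇×F = (5*x**2 + x*y - 3*y*cos(y*z) + 4*exp(-z), -10*x*y - 2*exp(x), 4*x**2 - y*z + 3*exp(x + y) - 5*cos(y)) ≠ 0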